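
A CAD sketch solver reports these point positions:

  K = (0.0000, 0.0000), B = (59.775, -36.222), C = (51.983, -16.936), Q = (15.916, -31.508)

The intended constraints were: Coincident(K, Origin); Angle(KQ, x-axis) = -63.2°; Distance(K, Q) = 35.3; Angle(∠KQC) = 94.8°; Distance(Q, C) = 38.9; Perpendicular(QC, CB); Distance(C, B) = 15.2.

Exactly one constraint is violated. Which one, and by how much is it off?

Distance(C, B) = 15.2 — off by 5.60.

K = (0.00, 0.00) ✓; KQ at -63.20° ✓; |KQ| = 35.30 ✓; ∠KQC = 94.80° ✓; |QC| = 38.90 ✓; ∠(QC, CB) = 90.00° ✓; |CB| = 20.80 ✗.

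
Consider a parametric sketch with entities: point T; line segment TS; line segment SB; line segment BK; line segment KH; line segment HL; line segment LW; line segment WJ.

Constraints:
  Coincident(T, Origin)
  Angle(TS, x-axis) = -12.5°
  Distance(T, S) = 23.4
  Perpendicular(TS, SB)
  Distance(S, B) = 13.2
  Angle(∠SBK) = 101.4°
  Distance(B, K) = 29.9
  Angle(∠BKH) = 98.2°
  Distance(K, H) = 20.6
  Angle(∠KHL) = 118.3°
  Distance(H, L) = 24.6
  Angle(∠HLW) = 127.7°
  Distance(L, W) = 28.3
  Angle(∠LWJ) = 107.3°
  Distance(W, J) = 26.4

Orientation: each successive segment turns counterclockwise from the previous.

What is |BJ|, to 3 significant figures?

14.9

T is at the origin; TS runs at -12.5° with length 23.4, so S = (22.8, -5.06). The perpendicularity gives SB at right angles to TS, so SB runs at 77.5°; with |SB| = 13.2, B = (25.7, 7.82). ∠SBK = 101.4° gives BK at 156° from the x-axis; with |BK| = 29.9, K = (-1.63, 19.9). ∠BKH = 98.2° gives KH at -122° from the x-axis; with |KH| = 20.6, H = (-12.6, 2.49). ∠KHL = 118.3° gives HL at -60.4° from the x-axis; with |HL| = 24.6, L = (-0.430, -18.9). ∠HLW = 127.7° gives LW at -8.10° from the x-axis; with |LW| = 28.3, W = (27.6, -22.9). ∠LWJ = 107.3° gives WJ at 64.6° from the x-axis; with |WJ| = 26.4, J = (38.9, 0.956). Then |BJ| = |J − B| = 14.9.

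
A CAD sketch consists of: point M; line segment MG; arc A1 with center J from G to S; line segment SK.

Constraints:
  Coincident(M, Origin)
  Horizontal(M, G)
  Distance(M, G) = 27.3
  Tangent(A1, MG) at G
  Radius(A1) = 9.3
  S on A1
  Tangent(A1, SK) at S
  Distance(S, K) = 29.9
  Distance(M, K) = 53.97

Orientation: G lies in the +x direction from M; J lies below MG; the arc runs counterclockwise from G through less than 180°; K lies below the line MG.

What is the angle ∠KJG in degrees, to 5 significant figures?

161.27°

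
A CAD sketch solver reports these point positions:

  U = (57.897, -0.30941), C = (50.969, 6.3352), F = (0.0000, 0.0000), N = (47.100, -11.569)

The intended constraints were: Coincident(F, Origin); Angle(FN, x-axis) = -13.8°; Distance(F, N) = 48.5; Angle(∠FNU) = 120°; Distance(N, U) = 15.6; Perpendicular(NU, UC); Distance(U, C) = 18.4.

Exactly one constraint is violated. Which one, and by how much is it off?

Distance(U, C) = 18.4 — off by 8.80.

F = (0.00, 0.00) ✓; FN at -13.80° ✓; |FN| = 48.50 ✓; ∠FNU = 120.0° ✓; |NU| = 15.60 ✓; ∠(NU, UC) = 89.99° ✓; |UC| = 9.599 ✗.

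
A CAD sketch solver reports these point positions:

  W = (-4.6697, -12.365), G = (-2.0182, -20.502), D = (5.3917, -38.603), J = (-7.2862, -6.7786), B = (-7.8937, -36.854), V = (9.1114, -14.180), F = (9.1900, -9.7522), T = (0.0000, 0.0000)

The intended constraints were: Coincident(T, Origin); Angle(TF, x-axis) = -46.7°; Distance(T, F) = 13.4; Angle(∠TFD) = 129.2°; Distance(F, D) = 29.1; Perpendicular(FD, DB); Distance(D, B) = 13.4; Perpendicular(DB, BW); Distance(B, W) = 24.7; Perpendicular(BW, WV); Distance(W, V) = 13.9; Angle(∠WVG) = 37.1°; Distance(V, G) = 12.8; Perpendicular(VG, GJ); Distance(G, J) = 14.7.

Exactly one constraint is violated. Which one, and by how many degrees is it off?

Perpendicular(VG, GJ) — off by 8.60°.

T = (0.00, 0.00) ✓; TF at -46.70° ✓; |TF| = 13.40 ✓; ∠TFD = 129.2° ✓; |FD| = 29.10 ✓; ∠(FD, DB) = 90.00° ✓; |DB| = 13.40 ✓; ∠(DB, BW) = 90.00° ✓; |BW| = 24.70 ✓; ∠(BW, WV) = 90.00° ✓; |WV| = 13.90 ✓; ∠WVG = 37.10° ✓; |VG| = 12.80 ✓; ∠(VG, GJ) = 98.60° ✗; |GJ| = 14.70 ✓.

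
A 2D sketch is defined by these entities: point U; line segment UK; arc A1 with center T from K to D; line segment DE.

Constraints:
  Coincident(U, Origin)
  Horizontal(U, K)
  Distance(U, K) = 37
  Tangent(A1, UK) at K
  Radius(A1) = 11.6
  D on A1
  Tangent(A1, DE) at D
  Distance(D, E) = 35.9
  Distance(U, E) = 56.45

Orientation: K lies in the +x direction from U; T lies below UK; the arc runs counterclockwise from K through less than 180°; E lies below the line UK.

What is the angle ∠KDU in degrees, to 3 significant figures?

106°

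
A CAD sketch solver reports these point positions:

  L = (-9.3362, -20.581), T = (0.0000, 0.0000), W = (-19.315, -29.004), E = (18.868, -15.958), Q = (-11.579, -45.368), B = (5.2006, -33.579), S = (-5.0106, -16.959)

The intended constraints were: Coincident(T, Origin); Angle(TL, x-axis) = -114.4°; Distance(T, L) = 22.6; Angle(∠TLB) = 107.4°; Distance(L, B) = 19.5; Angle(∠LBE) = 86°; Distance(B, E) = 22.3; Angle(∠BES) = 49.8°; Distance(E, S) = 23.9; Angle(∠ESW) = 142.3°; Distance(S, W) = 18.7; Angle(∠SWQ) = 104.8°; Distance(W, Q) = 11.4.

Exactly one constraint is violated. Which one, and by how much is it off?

Distance(W, Q) = 11.4 — off by 6.70.

T = (0.00, 0.00) ✓; TL at -114.4° ✓; |TL| = 22.60 ✓; ∠TLB = 107.4° ✓; |LB| = 19.50 ✓; ∠LBE = 86.00° ✓; |BE| = 22.30 ✓; ∠BES = 49.80° ✓; |ES| = 23.90 ✓; ∠ESW = 142.3° ✓; |SW| = 18.70 ✓; ∠SWQ = 104.8° ✓; |WQ| = 18.10 ✗.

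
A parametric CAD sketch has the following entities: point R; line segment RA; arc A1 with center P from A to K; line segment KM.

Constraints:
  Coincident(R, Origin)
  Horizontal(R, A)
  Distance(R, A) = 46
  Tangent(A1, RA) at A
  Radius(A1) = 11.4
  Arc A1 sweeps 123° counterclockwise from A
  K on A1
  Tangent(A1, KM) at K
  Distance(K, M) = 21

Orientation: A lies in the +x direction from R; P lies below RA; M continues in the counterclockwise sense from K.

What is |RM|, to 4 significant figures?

59.44

On A1, A sits at bearing 90° from P; a 123° counterclockwise sweep puts K at bearing 213°, so K = P + 11.4·(cos 213°, sin 213°) = (36.44, -17.61). The tangent condition forces PK to be normal to KM, so KM runs along (−sin 213°, cos 213°); with |KM| = 21.0, M = (47.88, -35.22). Then |RM| = |M − R| = 59.44.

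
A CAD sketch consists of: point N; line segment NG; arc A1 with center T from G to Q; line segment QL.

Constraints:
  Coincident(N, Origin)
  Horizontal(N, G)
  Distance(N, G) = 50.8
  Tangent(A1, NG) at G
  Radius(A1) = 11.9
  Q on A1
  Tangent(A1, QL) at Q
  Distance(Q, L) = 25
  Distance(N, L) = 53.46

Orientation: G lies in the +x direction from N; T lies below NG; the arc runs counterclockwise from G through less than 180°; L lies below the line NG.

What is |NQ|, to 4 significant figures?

40.66

N is at the origin; N and G share the same y with |NG| = 50.8 and G on the +x side, so G = (50.80, 0.000). A1 meets NG tangentially, so TG is at right angles to NG, so T = G + (0, -11.9) = (50.80, -11.90). Since TQ ⟂ QL (tangency), |TL| = √(11.9² + 25.0²) = 27.69 regardless of where Q sits on A1. So L lies on both circle(N, 53.46) and circle(T, 27.69); the below-NG intersection is L = (38.75, -36.83). Q is the foot of the tangent from L: Q = (38.90, -11.83).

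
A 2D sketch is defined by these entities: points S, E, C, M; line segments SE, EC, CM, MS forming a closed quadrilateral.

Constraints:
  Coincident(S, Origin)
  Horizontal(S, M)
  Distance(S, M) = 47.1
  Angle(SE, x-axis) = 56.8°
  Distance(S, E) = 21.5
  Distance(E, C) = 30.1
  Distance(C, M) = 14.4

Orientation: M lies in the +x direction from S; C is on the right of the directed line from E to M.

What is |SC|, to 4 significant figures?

33.24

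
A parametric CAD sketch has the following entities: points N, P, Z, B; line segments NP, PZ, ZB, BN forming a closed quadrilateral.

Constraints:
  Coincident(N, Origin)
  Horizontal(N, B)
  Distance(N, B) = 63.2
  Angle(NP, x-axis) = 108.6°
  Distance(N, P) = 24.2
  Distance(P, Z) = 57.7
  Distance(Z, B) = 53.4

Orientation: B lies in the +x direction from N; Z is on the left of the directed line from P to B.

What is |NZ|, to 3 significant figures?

65.9

Checks: |PZ| = 57.70 ✓; |ZB| = 53.40 ✓.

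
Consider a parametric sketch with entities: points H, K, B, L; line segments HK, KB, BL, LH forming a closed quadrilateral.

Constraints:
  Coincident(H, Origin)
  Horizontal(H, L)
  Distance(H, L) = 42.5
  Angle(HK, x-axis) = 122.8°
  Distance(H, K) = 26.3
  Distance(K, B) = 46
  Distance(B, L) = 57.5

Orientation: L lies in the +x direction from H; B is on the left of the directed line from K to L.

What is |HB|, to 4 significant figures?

56.52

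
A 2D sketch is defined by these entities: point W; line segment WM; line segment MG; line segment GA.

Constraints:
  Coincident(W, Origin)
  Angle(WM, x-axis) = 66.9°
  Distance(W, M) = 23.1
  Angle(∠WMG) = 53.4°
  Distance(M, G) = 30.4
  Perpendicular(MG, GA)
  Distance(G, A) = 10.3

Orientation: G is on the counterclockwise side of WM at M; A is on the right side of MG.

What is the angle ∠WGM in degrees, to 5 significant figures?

48.121°

W is at the origin; WM runs at 66.9° with length 23.1, so M = 23.1·(cos 66.9°, sin 66.9°) = (9.0630, 21.248). ∠WMG = 53.4°, so MG runs at 66.9° + (180° − 53.4°) = 193.50° from the x-axis; with |MG| = 30.4, G = M + 30.4·(cos 193.50°, sin 193.50°) = (-20.497, 14.151). Then cos ∠WGM = GW·GM / (|GW||GM|), giving 48.121°.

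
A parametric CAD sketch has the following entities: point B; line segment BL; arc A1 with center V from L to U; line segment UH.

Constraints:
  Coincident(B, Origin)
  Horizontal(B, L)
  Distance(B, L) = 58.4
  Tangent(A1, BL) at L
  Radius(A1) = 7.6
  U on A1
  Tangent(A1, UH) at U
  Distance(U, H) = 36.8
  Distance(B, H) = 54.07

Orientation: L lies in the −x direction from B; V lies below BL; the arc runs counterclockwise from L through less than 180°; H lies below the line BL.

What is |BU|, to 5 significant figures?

65.057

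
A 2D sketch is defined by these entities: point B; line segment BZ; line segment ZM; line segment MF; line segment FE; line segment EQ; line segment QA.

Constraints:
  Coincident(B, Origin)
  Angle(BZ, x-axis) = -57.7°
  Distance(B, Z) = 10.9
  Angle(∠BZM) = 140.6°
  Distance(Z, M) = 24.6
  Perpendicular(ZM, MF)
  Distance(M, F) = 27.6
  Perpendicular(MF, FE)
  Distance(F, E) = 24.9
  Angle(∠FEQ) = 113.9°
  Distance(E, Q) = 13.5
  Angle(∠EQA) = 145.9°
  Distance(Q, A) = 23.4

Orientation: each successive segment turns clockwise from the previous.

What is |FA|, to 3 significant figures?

44.0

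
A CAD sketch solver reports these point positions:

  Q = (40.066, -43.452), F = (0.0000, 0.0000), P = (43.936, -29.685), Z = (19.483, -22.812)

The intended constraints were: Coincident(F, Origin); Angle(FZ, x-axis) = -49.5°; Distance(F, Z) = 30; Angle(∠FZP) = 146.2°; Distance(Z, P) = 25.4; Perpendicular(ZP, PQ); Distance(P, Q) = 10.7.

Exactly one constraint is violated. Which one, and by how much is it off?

Distance(P, Q) = 10.7 — off by 3.60.

F = (0.00, 0.00) ✓; FZ at -49.50° ✓; |FZ| = 30.00 ✓; ∠FZP = 146.2° ✓; |ZP| = 25.40 ✓; ∠(ZP, PQ) = 90.00° ✓; |PQ| = 14.30 ✗.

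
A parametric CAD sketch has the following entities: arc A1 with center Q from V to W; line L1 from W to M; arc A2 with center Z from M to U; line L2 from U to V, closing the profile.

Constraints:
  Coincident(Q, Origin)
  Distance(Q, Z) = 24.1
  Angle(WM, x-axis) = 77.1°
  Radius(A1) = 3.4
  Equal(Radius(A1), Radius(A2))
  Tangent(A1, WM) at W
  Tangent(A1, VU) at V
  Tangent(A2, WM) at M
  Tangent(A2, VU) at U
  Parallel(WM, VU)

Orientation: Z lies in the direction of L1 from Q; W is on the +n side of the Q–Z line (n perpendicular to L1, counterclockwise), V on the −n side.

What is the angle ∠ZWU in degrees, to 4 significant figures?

7.727°

The slot axis is L1's direction at 77.1°, so u = (cos 77.1°, sin 77.1°) = (0.2233, 0.9748) and n = (−sin 77.1°, cos 77.1°) = (-0.9748, 0.2233). Q is at the origin and Z lies 24.1 along u from Q, so Z = 24.1·u = (5.380, 23.49). Tangency of A1 to both parallel lines with radius 3.4 puts W and V at Q ± 3.4·n: W = (-3.314, 0.7591), V = (3.314, -0.7591). Equal radii place M and U the same way about Z: M = Z + 3.4·n = (2.066, 24.25), U = Z − 3.4·n = (8.695, 22.73). Then cos ∠ZWU = WZ·WU / (|WZ||WU|), giving 7.727°.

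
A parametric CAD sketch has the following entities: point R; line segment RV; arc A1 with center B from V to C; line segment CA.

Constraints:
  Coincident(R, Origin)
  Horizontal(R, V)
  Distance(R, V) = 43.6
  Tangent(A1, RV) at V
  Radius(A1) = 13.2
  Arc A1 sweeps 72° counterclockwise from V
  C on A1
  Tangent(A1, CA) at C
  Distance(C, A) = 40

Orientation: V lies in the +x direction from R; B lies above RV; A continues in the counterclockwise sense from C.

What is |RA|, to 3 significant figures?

83.2

R is at the origin; RV is horizontal with |RV| = 43.6 and V on the +x side, so V = (43.6, 0.00). Tangency of A1 to RV means the radius BV is perpendicular to RV, so B = V + (0, 13.2) = (43.6, 13.2). On A1, V sits at bearing -90° from B; a 72° counterclockwise sweep puts C at bearing -18°, so C = B + 13.2·(cos -18°, sin -18°) = (56.2, 9.12). The tangent condition forces BC to be normal to CA, so CA runs along (−sin -18°, cos -18°); with |CA| = 40.0, A = (68.5, 47.2). Then |RA| = |A − R| = 83.2.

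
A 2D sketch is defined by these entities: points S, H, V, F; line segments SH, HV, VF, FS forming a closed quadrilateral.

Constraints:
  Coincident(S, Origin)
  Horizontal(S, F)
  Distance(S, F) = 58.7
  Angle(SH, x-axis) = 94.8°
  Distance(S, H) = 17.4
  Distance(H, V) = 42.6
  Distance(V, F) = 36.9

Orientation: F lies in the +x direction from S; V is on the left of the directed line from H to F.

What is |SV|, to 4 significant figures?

49.78

S is at the origin; SF is horizontal with |SF| = 58.7 and F in +x, so F = (58.7, 0). SH runs at 94.8° with |SH| = 17.4, so H = (-1.456, 17.34). V is determined by |HV| = 42.6 and |VF| = 36.9 together: it lies at the intersection of circle(H, 42.6) and circle(F, 36.9). With |HF| = 62.60, the foot of the radical line on HF is 34.92 from H and the perpendicular offset is √(42.6² − 34.92²) = 24.40. Taking the left-of-HF solution: V = (38.86, 31.11).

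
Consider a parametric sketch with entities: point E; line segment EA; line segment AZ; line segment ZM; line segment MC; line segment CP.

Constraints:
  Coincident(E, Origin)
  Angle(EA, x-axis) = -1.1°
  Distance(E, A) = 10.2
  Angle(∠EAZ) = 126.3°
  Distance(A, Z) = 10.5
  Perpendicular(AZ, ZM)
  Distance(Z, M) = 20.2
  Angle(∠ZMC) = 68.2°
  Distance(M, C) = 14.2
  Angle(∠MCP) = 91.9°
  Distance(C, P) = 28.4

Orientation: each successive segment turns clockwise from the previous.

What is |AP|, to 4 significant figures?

13.69

E is at the origin; EA runs at -1.1° with length 10.2, so A = (10.20, -0.1958). ∠EAZ = 126.3° gives AZ at -54.80° from the x-axis; with |AZ| = 10.5, Z = (16.25, -8.776). AZ ⟂ ZM, so ZM runs at -144.8°; with |ZM| = 20.2, M = (-0.2557, -20.42). ∠ZMC = 68.2° gives MC at 103.4° from the x-axis; with |MC| = 14.2, C = (-3.546, -6.606). ∠MCP = 91.9° gives CP at 15.30° from the x-axis; with |CP| = 28.4, P = (23.85, 0.8876). Then |AP| = |P − A| = 13.69.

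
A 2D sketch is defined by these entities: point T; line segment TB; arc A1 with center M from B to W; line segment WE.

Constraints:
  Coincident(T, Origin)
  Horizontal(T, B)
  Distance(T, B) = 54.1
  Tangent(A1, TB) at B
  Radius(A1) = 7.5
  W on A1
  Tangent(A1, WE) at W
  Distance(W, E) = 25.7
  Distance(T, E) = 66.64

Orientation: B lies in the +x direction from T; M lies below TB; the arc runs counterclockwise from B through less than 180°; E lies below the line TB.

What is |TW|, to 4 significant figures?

48.34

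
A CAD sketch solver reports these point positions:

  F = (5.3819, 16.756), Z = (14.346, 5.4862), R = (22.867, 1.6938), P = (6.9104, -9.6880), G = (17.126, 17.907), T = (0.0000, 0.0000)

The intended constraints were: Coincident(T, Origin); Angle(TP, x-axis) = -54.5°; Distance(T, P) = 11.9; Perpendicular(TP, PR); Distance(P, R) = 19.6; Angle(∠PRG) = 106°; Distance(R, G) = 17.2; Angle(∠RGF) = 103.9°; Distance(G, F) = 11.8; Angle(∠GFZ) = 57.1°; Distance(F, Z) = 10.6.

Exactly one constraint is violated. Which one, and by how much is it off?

Distance(F, Z) = 10.6 — off by 3.80.

T = (0.00, 0.00) ✓; TP at -54.50° ✓; |TP| = 11.90 ✓; ∠(TP, PR) = 90.00° ✓; |PR| = 19.60 ✓; ∠PRG = 106.0° ✓; |RG| = 17.20 ✓; ∠RGF = 103.9° ✓; |GF| = 11.80 ✓; ∠GFZ = 57.10° ✓; |FZ| = 14.40 ✗.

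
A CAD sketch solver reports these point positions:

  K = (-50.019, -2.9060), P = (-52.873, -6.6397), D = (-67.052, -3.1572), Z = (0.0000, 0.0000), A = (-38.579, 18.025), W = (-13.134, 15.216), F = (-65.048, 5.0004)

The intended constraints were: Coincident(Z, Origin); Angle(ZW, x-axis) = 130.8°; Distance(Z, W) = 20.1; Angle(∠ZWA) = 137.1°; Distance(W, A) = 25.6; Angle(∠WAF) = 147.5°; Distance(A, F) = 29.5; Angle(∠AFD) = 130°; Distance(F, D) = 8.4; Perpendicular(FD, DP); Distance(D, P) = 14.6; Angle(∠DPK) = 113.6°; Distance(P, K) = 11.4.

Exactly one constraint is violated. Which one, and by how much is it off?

Distance(P, K) = 11.4 — off by 6.70.

Z = (0.00, 0.00) ✓; ZW at 130.8° ✓; |ZW| = 20.10 ✓; ∠ZWA = 137.1° ✓; |WA| = 25.60 ✓; ∠WAF = 147.5° ✓; |AF| = 29.50 ✓; ∠AFD = 130.0° ✓; |FD| = 8.400 ✓; ∠(FD, DP) = 90.00° ✓; |DP| = 14.60 ✓; ∠DPK = 113.6° ✓; |PK| = 4.700 ✗.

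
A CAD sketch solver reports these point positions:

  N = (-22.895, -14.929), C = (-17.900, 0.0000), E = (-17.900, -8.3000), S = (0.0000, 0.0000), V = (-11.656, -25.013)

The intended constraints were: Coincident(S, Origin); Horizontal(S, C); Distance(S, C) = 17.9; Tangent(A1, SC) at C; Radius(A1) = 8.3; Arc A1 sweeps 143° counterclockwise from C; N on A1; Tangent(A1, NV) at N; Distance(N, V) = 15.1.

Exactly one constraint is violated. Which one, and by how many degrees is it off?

Tangent(A1, NV) at N — off by 4.90°.

S = (0.00, 0.00) ✓; S.y = 0.00, C.y = 0.00 ✓; |SC| = 17.90 ✓; ∠(EC, CS) = 90.00° ✓; |EC| = 8.300 ✓; bearing(E→N) − bearing(E→C) = 143.0° ✓; |EN| = 8.300 ✓; ∠(EN, NV) = 94.90° ✗; |NV| = 15.10 ✓.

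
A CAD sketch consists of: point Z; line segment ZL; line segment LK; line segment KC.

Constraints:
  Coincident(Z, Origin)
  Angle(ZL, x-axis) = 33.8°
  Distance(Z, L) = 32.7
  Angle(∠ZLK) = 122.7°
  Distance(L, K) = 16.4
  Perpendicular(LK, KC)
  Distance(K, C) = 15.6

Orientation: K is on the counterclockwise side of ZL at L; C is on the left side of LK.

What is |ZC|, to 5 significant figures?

36.090

Z is at the origin; ZL runs at 33.8° with length 32.7, so L = 32.7·(cos 33.8°, sin 33.8°) = (27.173, 18.191). ∠ZLK = 122.7°, so LK runs at 33.8° + (180° − 122.7°) = 91.100° from the x-axis; with |LK| = 16.4, K = L + 16.4·(cos 91.100°, sin 91.100°) = (26.858, 34.588). LK ⟂ KC; with |KC| = 15.6 on the left of LK, C = K + 15.6·(-0.99982, -0.019197) = (11.261, 34.288). Then |ZC| = |C − Z| = 36.090.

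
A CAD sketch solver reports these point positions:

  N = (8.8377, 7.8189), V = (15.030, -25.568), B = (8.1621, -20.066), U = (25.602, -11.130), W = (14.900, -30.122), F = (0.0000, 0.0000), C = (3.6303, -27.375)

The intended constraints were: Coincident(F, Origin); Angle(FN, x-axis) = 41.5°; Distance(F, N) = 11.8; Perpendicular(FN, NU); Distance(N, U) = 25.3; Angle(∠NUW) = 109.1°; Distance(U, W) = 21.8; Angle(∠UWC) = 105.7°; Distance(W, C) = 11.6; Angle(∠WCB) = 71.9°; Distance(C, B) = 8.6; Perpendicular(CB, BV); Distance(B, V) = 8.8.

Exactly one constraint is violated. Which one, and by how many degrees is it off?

Perpendicular(CB, BV) — off by 6.90°.

F = (0.00, 0.00) ✓; FN at 41.50° ✓; |FN| = 11.80 ✓; ∠(FN, NU) = 90.00° ✓; |NU| = 25.30 ✓; ∠NUW = 109.1° ✓; |UW| = 21.80 ✓; ∠UWC = 105.7° ✓; |WC| = 11.60 ✓; ∠WCB = 71.90° ✓; |CB| = 8.600 ✓; ∠(CB, BV) = 96.90° ✗; |BV| = 8.800 ✓.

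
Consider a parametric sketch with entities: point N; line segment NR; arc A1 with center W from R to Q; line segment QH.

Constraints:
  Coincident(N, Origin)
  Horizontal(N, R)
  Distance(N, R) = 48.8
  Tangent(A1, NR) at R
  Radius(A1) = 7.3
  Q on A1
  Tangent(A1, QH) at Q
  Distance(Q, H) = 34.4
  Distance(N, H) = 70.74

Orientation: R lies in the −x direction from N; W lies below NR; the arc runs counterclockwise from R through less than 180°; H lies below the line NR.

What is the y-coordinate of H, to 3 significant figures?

-41.4

Checks: N.y = 0.00, R.y = 0.00 ✓; |WQ| = 7.300 ✓; ∠(WQ, QH) = 90.00° ✓; |QH| = 34.40 ✓; |NH| = 70.74 ✓.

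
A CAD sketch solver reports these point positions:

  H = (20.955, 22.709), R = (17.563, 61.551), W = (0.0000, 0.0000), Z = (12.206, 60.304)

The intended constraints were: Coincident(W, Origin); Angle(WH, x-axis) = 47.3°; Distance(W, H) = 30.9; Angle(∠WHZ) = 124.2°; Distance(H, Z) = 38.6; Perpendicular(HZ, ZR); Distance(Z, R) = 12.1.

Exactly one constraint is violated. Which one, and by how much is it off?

Distance(Z, R) = 12.1 — off by 6.60.

W = (0.00, 0.00) ✓; WH at 47.30° ✓; |WH| = 30.90 ✓; ∠WHZ = 124.2° ✓; |HZ| = 38.60 ✓; ∠(HZ, ZR) = 90.00° ✓; |ZR| = 5.500 ✗.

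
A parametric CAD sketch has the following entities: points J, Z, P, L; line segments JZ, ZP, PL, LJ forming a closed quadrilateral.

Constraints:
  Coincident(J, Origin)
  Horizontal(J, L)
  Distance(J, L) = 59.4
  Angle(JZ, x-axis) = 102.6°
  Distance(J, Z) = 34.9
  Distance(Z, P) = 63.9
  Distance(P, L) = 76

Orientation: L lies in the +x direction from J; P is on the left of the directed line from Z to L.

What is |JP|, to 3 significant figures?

85.2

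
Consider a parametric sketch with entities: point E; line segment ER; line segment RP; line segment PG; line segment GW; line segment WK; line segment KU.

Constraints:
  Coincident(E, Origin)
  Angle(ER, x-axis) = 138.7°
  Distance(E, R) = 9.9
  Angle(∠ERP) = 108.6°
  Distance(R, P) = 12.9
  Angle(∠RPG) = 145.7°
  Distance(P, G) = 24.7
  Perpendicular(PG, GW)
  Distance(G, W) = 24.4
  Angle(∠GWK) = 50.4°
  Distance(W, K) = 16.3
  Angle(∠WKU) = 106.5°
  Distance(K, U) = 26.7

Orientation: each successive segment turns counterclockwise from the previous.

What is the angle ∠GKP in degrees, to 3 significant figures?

82.8°

E is at the origin; ER runs at 138.7° with length 9.9, so R = (-7.44, 6.53). ∠ERP = 108.6° gives RP at -150° from the x-axis; with |RP| = 12.9, P = (-18.6, 0.0645). ∠RPG = 145.7° gives PG at -116° from the x-axis; with |PG| = 24.7, G = (-29.3, -22.2). The perpendicularity gives GW at right angles to PG, so GW runs at -25.6°; with |GW| = 24.4, W = (-7.27, -32.8). ∠GWK = 50.4° gives WK at 104° from the x-axis; with |WK| = 16.3, K = (-11.2, -16.9). Then cos ∠GKP = KG·KP / (|KG||KP|), giving 82.8°.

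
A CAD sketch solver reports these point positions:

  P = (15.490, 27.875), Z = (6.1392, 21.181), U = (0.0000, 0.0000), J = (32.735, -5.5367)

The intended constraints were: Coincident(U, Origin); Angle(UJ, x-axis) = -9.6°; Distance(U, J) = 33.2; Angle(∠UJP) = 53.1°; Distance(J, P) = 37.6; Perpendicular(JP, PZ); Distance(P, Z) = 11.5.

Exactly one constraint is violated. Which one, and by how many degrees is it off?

Perpendicular(JP, PZ) — off by 8.30°.

U = (0.00, 0.00) ✓; UJ at -9.600° ✓; |UJ| = 33.20 ✓; ∠UJP = 53.10° ✓; |JP| = 37.60 ✓; ∠(JP, PZ) = 98.30° ✗; |PZ| = 11.50 ✓.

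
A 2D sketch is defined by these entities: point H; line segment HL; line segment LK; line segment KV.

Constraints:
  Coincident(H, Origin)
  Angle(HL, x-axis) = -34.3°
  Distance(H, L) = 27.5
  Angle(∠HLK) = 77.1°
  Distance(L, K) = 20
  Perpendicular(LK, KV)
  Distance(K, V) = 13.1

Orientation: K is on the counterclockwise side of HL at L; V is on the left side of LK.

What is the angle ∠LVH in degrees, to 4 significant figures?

77.90°

H is at the origin; HL runs at -34.3° with length 27.5, so L = 27.5·(cos -34.3°, sin -34.3°) = (22.72, -15.50). ∠HLK = 77.1°, so LK runs at -34.3° + (180° − 77.1°) = 68.60° from the x-axis; with |LK| = 20.0, K = L + 20.0·(cos 68.60°, sin 68.60°) = (30.02, 3.124). The perpendicularity gives KV at right angles to LK; with |KV| = 13.1 on the left of LK, V = K + 13.1·(-0.9311, 0.3649) = (17.82, 7.904). Then cos ∠LVH = VL·VH / (|VL||VH|), giving 77.90°.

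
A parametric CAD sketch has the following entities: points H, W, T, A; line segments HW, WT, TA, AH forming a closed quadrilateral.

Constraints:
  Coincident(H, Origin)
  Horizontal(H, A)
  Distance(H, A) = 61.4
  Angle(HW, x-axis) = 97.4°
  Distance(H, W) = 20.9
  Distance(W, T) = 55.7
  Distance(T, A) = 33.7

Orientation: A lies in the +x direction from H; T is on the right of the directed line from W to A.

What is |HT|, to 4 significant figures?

40.33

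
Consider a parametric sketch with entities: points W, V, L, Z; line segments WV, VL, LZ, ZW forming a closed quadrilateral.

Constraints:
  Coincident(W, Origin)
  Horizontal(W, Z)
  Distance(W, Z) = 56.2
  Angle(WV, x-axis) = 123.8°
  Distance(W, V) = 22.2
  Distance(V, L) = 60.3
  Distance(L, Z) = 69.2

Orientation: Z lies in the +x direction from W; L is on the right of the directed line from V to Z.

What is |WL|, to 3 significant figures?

40.5

W is at the origin; W and Z share the same y with |WZ| = 56.2 and Z in +x, so Z = (56.2, 0). WV runs at 123.8° with |WV| = 22.2, so V = (-12.3, 18.4). L is determined by |VL| = 60.3 and |LZ| = 69.2 together: it lies at the intersection of circle(V, 60.3) and circle(Z, 69.2). With |VZ| = 71.0, the foot of the radical line on VZ is 27.4 from V and the perpendicular offset is √(60.3² − 27.4²) = 53.7. Taking the right-of-VZ solution: L = (0.124, -40.5).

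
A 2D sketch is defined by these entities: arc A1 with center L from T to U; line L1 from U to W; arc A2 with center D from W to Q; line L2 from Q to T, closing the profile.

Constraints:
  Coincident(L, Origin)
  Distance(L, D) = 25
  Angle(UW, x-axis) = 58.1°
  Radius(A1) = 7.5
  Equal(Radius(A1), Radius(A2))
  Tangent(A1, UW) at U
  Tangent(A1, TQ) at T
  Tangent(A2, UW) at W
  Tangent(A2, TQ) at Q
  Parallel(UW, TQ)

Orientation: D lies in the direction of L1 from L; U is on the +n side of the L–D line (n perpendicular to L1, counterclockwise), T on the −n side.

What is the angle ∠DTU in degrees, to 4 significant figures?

73.30°

The slot axis is L1's direction at 58.1°, so u = (cos 58.1°, sin 58.1°) = (0.5284, 0.8490) and n = (−sin 58.1°, cos 58.1°) = (-0.8490, 0.5284). L is at the origin and D lies 25.0 along u from L, so D = 25.0·u = (13.21, 21.22). Tangency of A1 to both parallel lines with radius 7.5 puts U and T at L ± 7.5·n: U = (-6.367, 3.963), T = (6.367, -3.963). Then cos ∠DTU = TD·TU / (|TD||TU|), giving 73.30°.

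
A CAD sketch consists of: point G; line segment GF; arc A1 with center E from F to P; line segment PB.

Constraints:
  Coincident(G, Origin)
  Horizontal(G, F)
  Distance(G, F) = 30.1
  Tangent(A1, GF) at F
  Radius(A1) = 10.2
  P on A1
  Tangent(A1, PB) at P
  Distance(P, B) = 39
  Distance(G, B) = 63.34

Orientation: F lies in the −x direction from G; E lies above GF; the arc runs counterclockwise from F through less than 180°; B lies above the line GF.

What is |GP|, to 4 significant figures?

25.95

Checks: |EP| = 10.20 ✓; ∠(EP, PB) = 90.00° ✓; |PB| = 39.00 ✓; |GB| = 63.34 ✓.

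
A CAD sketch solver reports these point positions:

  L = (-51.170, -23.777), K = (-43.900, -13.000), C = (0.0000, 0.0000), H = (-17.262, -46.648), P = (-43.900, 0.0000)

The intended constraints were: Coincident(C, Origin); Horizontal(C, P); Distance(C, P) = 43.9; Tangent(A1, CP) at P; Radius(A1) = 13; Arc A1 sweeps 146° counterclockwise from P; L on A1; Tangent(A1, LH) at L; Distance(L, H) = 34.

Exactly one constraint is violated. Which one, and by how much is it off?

Distance(L, H) = 34 — off by 6.90.

C = (0.00, 0.00) ✓; C.y = 0.00, P.y = 0.00 ✓; |CP| = 43.90 ✓; ∠(KP, PC) = 90.00° ✓; |KP| = 13.00 ✓; bearing(K→L) − bearing(K→P) = 146.0° ✓; |KL| = 13.00 ✓; ∠(KL, LH) = 90.00° ✓; |LH| = 40.90 ✗.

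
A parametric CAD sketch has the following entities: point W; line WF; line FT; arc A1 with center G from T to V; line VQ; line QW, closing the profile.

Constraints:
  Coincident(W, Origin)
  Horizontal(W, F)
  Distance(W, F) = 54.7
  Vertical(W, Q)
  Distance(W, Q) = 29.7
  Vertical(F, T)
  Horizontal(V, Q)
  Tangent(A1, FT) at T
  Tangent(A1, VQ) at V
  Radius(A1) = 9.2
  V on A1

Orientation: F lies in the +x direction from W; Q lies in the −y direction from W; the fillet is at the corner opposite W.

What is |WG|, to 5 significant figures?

49.905

W is at the origin; WF is horizontal with |WF| = 54.7 and F on the +x side, so F = (54.700, 0.0000). WQ is vertical with |WQ| = 29.7 and Q on the −y side, so Q = (0.0000, -29.700). The virtual corner opposite W is at (54.700, -29.700). The tangent condition forces GT to be normal to FT and since A1 is tangent to VQ there, GV ⟂ VQ, with radius 9.2, so the center G sits 9.2 in from both sides at G = (45.500, -20.500). Then |WG| = |G − W| = 49.905.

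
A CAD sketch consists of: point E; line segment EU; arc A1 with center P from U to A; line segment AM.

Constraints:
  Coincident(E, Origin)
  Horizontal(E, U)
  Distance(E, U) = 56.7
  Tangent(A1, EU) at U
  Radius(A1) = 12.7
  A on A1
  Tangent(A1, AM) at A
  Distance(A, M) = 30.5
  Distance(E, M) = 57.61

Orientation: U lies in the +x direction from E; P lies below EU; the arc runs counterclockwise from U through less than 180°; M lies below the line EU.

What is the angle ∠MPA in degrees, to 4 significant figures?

67.39°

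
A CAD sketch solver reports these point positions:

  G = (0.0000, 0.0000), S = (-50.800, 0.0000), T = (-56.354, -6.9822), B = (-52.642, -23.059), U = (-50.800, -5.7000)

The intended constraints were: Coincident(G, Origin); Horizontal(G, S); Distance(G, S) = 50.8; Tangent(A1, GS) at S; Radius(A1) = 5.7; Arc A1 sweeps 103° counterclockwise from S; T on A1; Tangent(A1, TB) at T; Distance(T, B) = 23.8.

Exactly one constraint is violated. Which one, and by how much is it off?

Distance(T, B) = 23.8 — off by 7.30.

G = (0.00, 0.00) ✓; G.y = 0.00, S.y = 0.00 ✓; |GS| = 50.80 ✓; ∠(US, SG) = 90.00° ✓; |US| = 5.700 ✓; bearing(U→T) − bearing(U→S) = 103.0° ✓; |UT| = 5.700 ✓; ∠(UT, TB) = 90.00° ✓; |TB| = 16.50 ✗.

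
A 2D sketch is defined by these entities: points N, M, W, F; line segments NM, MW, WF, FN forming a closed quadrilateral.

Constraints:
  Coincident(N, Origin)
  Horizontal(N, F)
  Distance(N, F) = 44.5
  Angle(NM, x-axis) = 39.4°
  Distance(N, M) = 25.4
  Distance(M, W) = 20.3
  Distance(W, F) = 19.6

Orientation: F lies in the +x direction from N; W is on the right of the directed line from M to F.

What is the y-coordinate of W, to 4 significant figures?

-3.399

N is at the origin; N and F share the same y with |NF| = 44.5 and F in +x, so F = (44.5, 0). NM runs at 39.4° with |NM| = 25.4, so M = (19.63, 16.12). W is determined by |MW| = 20.3 and |WF| = 19.6 together: it lies at the intersection of circle(M, 20.3) and circle(F, 19.6). With |MF| = 29.64, the foot of the radical line on MF is 15.29 from M and the perpendicular offset is √(20.3² − 15.29²) = 13.35. Taking the right-of-MF solution: W = (25.20, -3.399).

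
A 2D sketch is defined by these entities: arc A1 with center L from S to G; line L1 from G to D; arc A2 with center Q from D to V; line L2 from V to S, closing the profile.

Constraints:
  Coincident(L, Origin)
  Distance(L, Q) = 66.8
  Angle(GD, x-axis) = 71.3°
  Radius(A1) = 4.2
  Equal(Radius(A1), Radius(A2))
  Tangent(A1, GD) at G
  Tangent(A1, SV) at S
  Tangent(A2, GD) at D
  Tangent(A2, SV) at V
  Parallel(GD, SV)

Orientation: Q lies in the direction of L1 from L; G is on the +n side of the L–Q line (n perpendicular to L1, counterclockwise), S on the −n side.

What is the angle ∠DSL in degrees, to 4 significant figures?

82.83°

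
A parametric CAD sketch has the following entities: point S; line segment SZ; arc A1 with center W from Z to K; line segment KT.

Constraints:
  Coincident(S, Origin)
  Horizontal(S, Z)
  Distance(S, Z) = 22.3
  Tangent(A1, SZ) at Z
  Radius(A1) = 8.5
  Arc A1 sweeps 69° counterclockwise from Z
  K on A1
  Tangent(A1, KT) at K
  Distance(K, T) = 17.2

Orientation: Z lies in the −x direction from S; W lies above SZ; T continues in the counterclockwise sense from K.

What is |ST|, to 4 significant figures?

23.02

S is at the origin; SZ is horizontal with |SZ| = 22.3 and Z on the −x side, so Z = (-22.30, 0.000). The tangent condition forces WZ to be normal to SZ, so W = Z + (0, 8.5) = (-22.30, 8.500). On A1, Z sits at bearing -90° from W; a 69° counterclockwise sweep puts K at bearing -21°, so K = W + 8.5·(cos -21°, sin -21°) = (-14.36, 5.454). The tangent condition forces WK to be normal to KT, so KT runs along (−sin -21°, cos -21°); with |KT| = 17.2, T = (-8.201, 21.51). Then |ST| = |T − S| = 23.02.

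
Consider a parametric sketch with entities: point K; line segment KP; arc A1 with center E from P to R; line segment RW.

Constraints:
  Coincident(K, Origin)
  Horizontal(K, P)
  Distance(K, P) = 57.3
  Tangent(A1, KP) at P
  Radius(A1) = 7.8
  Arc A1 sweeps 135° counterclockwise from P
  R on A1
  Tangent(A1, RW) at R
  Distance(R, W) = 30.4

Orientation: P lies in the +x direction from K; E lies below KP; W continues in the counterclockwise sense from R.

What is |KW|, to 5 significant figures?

81.129

On A1, P sits at bearing 90° from E; a 135° counterclockwise sweep puts R at bearing 225°, so R = E + 7.8·(cos 225°, sin 225°) = (51.785, -13.315). A1 meets RW tangentially, so ER is at right angles to RW, so RW runs along (−sin 225°, cos 225°); with |RW| = 30.4, W = (73.281, -34.811). Then |KW| = |W − K| = 81.129.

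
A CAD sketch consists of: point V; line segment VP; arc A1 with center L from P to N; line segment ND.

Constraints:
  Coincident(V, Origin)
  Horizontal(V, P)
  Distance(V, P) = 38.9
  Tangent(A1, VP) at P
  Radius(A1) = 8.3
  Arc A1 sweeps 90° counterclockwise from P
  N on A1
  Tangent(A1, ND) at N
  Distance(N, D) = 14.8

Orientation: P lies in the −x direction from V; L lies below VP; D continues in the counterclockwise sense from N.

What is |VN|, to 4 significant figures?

47.92

V is at the origin; V and P share the same y with |VP| = 38.9 and P on the −x side, so P = (-38.90, 0.000). Tangency of A1 to VP means the radius LP is perpendicular to VP, so L = P + (0, -8.3) = (-38.90, -8.300). On A1, P sits at bearing 90° from L; a 90° counterclockwise sweep puts N at bearing 180°, so N = L + 8.3·(cos 180°, sin 180°) = (-47.20, -8.300). Then |VN| = |N − V| = 47.92.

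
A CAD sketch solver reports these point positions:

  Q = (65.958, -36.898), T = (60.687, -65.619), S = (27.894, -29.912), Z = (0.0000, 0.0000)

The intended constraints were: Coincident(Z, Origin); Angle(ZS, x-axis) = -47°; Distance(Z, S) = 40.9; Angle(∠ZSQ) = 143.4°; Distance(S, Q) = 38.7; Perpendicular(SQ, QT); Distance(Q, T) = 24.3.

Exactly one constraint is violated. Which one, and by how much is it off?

Distance(Q, T) = 24.3 — off by 4.90.

Z = (0.00, 0.00) ✓; ZS at -47.00° ✓; |ZS| = 40.90 ✓; ∠ZSQ = 143.4° ✓; |SQ| = 38.70 ✓; ∠(SQ, QT) = 90.00° ✓; |QT| = 29.20 ✗.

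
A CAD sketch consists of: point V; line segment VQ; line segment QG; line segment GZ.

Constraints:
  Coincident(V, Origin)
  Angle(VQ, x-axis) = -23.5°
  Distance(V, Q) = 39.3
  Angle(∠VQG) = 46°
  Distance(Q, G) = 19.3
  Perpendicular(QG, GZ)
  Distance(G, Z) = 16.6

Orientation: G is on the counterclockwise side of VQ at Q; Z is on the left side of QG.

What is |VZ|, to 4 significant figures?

14.15

∠VQG = 46.0°, so QG runs at -23.5° + (180° − 46.0°) = 110.5° from the x-axis; with |QG| = 19.3, G = Q + 19.3·(cos 110.5°, sin 110.5°) = (29.28, 2.407). QG ⟂ GZ; with |GZ| = 16.6 on the left of QG, Z = G + 16.6·(-0.9367, -0.3502) = (13.73, -3.407). Then |VZ| = |Z − V| = 14.15.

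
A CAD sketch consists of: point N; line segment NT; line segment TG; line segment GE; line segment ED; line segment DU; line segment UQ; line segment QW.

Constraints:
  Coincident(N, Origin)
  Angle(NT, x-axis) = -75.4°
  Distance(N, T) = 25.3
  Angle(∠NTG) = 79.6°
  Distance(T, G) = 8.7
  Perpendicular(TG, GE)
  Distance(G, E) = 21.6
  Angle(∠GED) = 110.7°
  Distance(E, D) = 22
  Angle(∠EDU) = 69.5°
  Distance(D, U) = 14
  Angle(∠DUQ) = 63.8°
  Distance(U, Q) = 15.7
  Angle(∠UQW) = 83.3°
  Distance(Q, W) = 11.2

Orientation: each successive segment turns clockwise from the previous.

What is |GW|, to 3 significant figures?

34.1

∠DUQ = 63.8° gives UQ at 158° from the x-axis; with |UQ| = 15.7, Q = (2.57, -2.44). ∠UQW = 83.3° gives QW at 61.5° from the x-axis; with |QW| = 11.2, W = (7.91, 7.40). Then |GW| = |W − G| = 34.1.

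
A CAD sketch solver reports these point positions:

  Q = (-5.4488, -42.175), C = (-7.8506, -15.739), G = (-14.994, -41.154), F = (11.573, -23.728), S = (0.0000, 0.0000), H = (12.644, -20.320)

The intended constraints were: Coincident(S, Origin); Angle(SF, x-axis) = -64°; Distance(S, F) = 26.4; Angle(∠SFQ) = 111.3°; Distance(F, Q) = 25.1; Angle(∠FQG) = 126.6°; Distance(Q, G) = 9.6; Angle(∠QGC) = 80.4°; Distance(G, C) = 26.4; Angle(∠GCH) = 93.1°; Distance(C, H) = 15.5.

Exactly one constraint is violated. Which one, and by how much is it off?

Distance(C, H) = 15.5 — off by 5.50.

S = (0.00, 0.00) ✓; SF at -64.00° ✓; |SF| = 26.40 ✓; ∠SFQ = 111.3° ✓; |FQ| = 25.10 ✓; ∠FQG = 126.6° ✓; |QG| = 9.600 ✓; ∠QGC = 80.41° ✓; |GC| = 26.40 ✓; ∠GCH = 93.10° ✓; |CH| = 21.00 ✗.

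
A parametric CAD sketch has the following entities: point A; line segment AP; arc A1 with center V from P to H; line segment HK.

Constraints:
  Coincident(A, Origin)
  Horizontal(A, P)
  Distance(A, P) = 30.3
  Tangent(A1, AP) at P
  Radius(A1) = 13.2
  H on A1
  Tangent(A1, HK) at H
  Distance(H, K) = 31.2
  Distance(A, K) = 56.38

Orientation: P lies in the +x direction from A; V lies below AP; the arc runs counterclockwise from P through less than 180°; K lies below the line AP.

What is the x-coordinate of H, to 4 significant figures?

18.26

A is at the origin; A and P share the same y with |AP| = 30.3 and P on the +x side, so P = (30.30, 0.000). Since A1 is tangent to AP there, VP ⟂ AP, so V = P + (0, -13.2) = (30.30, -13.20). Since VH ⟂ HK (tangency), |VK| = √(13.2² + 31.2²) = 33.88 regardless of where H sits on A1. So K lies on both circle(A, 56.38) and circle(V, 33.88); the below-AP intersection is K = (31.03, -47.07). H is the foot of the tangent from K: H = (18.26, -18.61).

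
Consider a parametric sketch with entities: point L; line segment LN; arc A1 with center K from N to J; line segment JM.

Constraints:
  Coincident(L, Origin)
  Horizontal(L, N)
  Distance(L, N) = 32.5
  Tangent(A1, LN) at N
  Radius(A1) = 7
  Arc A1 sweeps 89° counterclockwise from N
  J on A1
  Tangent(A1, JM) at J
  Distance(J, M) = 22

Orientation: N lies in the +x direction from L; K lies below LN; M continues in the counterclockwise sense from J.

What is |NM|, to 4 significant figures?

29.80

L is at the origin; L and N share the same y with |LN| = 32.5 and N on the +x side, so N = (32.50, 0.000). The tangent condition forces KN to be normal to LN, so K = N + (0, -7) = (32.50, -7.000). On A1, N sits at bearing 90° from K; an 89° counterclockwise sweep puts J at bearing 179°, so J = K + 7.0·(cos 179°, sin 179°) = (25.50, -6.878). Tangency of A1 to JM means the radius KJ is perpendicular to JM, so JM runs along (−sin 179°, cos 179°); with |JM| = 22.0, M = (25.12, -28.87). Then |NM| = |M − N| = 29.80.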